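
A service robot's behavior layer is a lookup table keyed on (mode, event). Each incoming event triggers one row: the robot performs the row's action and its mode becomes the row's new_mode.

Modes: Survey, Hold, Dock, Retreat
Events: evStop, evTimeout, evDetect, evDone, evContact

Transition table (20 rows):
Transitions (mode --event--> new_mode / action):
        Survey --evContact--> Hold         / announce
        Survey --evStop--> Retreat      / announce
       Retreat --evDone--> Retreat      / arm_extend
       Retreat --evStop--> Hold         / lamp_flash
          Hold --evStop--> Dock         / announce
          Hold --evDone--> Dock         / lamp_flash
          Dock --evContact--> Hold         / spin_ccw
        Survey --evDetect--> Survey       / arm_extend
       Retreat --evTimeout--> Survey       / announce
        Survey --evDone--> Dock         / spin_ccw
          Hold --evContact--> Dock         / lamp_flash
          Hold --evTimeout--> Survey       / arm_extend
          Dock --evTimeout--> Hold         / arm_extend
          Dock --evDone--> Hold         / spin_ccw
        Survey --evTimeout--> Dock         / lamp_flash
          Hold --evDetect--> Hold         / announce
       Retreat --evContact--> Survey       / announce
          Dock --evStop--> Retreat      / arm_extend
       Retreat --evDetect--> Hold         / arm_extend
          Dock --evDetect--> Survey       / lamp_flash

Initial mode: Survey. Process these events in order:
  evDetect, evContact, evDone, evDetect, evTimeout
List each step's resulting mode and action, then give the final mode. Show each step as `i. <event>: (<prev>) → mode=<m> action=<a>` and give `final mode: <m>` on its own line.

1. evDetect: (Survey) → mode=Survey action=arm_extend
2. evContact: (Survey) → mode=Hold action=announce
3. evDone: (Hold) → mode=Dock action=lamp_flash
4. evDetect: (Dock) → mode=Survey action=lamp_flash
5. evTimeout: (Survey) → mode=Dock action=lamp_flash

final mode: Dock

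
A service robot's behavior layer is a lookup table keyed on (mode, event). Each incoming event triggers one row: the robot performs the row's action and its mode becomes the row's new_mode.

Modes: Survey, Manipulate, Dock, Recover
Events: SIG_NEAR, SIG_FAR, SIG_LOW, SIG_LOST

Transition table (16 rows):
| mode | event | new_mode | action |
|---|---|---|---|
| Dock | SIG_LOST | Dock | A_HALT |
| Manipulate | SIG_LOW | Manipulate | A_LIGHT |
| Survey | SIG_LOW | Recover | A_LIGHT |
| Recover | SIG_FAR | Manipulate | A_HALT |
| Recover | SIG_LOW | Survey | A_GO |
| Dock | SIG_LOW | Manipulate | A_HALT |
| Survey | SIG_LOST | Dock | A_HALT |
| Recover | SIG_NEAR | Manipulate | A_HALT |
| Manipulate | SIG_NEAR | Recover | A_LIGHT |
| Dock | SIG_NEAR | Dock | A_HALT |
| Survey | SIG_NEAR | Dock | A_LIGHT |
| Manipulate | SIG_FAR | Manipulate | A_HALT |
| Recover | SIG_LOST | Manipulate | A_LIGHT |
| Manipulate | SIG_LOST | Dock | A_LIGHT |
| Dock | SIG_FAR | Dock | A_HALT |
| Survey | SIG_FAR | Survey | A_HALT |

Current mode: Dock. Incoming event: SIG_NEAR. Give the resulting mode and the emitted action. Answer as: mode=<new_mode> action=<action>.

mode=Dock action=A_HALT

current mode = Dock; filter table to that mode:
  (Dock, SIG_LOST) → (Dock, A_HALT)
  (Dock, SIG_LOW) → (Manipulate, A_HALT)
  (Dock, SIG_NEAR) → (Dock, A_HALT)  ← event matches
  (Dock, SIG_FAR) → (Dock, A_HALT)
event = SIG_NEAR selects (Dock, A_HALT)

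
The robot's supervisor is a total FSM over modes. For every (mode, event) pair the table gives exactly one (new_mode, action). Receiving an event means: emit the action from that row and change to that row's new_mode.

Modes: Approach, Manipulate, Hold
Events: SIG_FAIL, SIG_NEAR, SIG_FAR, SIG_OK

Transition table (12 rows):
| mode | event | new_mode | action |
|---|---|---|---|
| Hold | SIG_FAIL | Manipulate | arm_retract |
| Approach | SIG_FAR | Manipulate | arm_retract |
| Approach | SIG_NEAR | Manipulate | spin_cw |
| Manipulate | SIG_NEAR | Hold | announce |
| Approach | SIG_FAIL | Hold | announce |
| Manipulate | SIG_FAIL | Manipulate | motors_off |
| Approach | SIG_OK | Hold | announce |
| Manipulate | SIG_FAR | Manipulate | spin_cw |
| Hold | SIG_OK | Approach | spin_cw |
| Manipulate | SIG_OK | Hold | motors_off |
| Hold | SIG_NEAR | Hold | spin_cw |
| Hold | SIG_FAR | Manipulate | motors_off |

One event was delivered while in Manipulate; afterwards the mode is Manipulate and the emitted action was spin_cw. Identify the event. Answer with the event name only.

SIG_FAR

try SIG_FAIL: (Manipulate, SIG_FAIL) → (Manipulate, motors_off)
try SIG_NEAR: (Manipulate, SIG_NEAR) → (Hold, announce)
try SIG_FAR: (Manipulate, SIG_FAR) → (Manipulate, spin_cw)  ← matches
try SIG_OK: (Manipulate, SIG_OK) → (Hold, motors_off)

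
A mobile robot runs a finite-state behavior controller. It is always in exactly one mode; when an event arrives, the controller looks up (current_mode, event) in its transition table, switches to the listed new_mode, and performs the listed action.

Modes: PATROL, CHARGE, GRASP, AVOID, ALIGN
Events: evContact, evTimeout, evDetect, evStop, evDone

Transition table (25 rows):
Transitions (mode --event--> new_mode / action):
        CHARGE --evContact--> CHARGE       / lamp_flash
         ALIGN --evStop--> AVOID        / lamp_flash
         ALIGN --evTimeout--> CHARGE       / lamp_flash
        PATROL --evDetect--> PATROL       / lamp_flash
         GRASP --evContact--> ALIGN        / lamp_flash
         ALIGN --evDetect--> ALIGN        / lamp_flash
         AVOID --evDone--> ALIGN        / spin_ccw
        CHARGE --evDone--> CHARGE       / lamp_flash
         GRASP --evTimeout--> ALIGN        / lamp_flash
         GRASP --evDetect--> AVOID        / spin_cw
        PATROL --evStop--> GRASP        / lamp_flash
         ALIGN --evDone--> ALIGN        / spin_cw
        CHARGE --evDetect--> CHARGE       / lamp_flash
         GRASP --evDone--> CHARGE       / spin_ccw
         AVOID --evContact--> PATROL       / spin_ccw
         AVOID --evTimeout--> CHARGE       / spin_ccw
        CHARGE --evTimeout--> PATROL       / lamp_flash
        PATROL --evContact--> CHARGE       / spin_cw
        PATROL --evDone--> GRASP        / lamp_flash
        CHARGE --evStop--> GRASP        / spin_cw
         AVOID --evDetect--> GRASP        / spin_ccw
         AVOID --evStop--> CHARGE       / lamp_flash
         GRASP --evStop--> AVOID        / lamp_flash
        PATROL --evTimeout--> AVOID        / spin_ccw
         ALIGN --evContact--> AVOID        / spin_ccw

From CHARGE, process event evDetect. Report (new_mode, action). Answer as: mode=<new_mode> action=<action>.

current mode = CHARGE; filter table to that mode:
  (CHARGE, evContact) → (CHARGE, lamp_flash)
  (CHARGE, evDone) → (CHARGE, lamp_flash)
  (CHARGE, evDetect) → (CHARGE, lamp_flash)  ← event matches
  (CHARGE, evTimeout) → (PATROL, lamp_flash)
  (CHARGE, evStop) → (GRASP, spin_cw)
event = evDetect selects (CHARGE, lamp_flash)

mode=CHARGE action=lamp_flash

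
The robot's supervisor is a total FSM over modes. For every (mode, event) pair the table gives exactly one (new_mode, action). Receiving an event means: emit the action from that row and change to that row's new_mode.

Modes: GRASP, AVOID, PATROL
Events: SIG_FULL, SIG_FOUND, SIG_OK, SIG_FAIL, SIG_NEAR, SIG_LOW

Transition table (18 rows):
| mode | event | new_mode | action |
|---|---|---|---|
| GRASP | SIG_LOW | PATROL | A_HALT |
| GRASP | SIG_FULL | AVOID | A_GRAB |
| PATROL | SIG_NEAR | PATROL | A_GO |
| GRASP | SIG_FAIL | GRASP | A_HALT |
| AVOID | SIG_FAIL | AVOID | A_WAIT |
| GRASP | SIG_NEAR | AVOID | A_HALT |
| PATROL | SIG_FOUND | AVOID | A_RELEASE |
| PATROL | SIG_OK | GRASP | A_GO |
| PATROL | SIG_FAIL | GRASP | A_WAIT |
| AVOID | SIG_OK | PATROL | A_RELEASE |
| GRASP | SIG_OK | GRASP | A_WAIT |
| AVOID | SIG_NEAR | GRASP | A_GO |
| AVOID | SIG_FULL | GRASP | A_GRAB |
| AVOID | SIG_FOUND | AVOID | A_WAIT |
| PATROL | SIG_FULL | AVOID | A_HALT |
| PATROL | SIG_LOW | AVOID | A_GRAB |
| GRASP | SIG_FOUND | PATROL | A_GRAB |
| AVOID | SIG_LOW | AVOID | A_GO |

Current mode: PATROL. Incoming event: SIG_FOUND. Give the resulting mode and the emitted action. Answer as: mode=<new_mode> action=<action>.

mode=AVOID action=A_RELEASE

current mode = PATROL; filter table to that mode:
  (PATROL, SIG_NEAR) → (PATROL, A_GO)
  (PATROL, SIG_FOUND) → (AVOID, A_RELEASE)  ← event matches
  (PATROL, SIG_OK) → (GRASP, A_GO)
  (PATROL, SIG_FAIL) → (GRASP, A_WAIT)
  (PATROL, SIG_FULL) → (AVOID, A_HALT)
  (PATROL, SIG_LOW) → (AVOID, A_GRAB)
event = SIG_FOUND selects (AVOID, A_RELEASE)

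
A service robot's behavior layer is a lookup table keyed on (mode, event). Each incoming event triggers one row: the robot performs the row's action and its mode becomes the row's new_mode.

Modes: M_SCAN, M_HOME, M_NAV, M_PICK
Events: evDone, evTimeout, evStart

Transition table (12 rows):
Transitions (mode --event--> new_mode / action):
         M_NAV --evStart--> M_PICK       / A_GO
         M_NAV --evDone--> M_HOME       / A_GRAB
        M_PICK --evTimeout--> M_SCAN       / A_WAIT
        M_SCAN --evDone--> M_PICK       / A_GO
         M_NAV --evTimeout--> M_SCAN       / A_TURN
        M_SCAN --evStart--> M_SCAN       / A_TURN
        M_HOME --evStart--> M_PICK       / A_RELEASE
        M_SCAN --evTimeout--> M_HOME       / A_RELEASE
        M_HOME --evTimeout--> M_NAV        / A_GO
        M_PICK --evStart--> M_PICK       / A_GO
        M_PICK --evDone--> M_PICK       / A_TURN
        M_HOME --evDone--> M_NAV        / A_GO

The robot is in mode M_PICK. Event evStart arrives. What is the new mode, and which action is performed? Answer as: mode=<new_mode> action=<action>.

mode=M_PICK action=A_GO

current mode = M_PICK; filter table to that mode:
  (M_PICK, evTimeout) → (M_SCAN, A_WAIT)
  (M_PICK, evStart) → (M_PICK, A_GO)  ← event matches
  (M_PICK, evDone) → (M_PICK, A_TURN)
event = evStart selects (M_PICK, A_GO)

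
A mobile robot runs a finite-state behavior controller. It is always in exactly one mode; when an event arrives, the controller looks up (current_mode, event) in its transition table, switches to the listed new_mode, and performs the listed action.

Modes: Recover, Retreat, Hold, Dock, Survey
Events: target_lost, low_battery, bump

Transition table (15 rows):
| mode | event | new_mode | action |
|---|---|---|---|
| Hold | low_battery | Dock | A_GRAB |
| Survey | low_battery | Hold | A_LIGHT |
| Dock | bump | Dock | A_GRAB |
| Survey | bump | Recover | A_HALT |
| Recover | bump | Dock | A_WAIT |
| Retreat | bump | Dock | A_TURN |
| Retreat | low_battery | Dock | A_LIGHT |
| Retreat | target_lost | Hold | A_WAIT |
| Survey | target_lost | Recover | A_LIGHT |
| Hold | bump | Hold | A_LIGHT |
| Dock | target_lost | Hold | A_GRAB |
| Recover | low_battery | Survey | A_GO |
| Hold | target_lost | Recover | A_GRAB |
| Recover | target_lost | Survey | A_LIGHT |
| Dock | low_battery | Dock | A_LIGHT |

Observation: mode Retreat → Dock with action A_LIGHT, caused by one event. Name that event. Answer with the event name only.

low_battery

try target_lost: (Retreat, target_lost) → (Hold, A_WAIT)
try low_battery: (Retreat, low_battery) → (Dock, A_LIGHT)  ← matches
try bump: (Retreat, bump) → (Dock, A_TURN)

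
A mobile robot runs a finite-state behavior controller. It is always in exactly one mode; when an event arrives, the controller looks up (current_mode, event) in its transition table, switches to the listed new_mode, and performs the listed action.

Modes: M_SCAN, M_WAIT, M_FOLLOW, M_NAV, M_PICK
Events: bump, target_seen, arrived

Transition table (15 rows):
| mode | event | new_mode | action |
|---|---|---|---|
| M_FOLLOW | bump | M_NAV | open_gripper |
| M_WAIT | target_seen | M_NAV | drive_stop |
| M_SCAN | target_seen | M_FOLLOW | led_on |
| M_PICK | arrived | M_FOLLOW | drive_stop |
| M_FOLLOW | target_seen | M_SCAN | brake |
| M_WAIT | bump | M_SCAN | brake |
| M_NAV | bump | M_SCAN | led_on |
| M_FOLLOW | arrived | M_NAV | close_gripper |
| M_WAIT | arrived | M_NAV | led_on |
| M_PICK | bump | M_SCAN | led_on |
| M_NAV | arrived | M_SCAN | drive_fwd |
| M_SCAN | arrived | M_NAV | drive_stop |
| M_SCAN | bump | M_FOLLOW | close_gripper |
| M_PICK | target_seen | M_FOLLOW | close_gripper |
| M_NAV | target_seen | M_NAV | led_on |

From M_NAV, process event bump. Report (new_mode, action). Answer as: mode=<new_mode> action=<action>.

current mode = M_NAV; filter table to that mode:
  (M_NAV, bump) → (M_SCAN, led_on)  ← event matches
  (M_NAV, arrived) → (M_SCAN, drive_fwd)
  (M_NAV, target_seen) → (M_NAV, led_on)
event = bump selects (M_SCAN, led_on)

mode=M_SCAN action=led_on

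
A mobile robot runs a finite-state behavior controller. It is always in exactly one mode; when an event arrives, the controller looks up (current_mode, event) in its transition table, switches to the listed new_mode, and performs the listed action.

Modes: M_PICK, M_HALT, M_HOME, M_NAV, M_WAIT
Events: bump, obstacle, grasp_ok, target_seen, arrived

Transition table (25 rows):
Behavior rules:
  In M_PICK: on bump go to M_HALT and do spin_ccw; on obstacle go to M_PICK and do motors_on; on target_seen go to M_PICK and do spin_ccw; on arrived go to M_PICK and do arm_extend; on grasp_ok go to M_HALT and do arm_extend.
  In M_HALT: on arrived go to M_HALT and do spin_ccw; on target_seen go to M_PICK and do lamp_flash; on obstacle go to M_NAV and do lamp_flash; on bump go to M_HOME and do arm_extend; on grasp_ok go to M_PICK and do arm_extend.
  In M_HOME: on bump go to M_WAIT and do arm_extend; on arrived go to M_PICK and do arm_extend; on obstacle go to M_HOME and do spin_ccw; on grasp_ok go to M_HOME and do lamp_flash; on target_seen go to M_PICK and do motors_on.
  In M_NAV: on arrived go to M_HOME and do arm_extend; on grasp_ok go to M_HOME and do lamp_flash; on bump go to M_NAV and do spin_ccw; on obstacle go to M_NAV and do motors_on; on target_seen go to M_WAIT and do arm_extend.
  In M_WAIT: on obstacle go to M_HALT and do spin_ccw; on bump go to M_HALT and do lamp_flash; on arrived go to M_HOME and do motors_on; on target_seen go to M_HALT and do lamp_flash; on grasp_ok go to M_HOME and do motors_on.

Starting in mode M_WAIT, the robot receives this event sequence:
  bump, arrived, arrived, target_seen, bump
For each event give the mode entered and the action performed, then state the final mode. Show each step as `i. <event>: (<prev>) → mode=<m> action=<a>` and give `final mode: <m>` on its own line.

final mode: M_HALT

1. bump: (M_WAIT) → mode=M_HALT action=lamp_flash
2. arrived: (M_HALT) → mode=M_HALT action=spin_ccw
3. arrived: (M_HALT) → mode=M_HALT action=spin_ccw
4. target_seen: (M_HALT) → mode=M_PICK action=lamp_flash
5. bump: (M_PICK) → mode=M_HALT action=spin_ccw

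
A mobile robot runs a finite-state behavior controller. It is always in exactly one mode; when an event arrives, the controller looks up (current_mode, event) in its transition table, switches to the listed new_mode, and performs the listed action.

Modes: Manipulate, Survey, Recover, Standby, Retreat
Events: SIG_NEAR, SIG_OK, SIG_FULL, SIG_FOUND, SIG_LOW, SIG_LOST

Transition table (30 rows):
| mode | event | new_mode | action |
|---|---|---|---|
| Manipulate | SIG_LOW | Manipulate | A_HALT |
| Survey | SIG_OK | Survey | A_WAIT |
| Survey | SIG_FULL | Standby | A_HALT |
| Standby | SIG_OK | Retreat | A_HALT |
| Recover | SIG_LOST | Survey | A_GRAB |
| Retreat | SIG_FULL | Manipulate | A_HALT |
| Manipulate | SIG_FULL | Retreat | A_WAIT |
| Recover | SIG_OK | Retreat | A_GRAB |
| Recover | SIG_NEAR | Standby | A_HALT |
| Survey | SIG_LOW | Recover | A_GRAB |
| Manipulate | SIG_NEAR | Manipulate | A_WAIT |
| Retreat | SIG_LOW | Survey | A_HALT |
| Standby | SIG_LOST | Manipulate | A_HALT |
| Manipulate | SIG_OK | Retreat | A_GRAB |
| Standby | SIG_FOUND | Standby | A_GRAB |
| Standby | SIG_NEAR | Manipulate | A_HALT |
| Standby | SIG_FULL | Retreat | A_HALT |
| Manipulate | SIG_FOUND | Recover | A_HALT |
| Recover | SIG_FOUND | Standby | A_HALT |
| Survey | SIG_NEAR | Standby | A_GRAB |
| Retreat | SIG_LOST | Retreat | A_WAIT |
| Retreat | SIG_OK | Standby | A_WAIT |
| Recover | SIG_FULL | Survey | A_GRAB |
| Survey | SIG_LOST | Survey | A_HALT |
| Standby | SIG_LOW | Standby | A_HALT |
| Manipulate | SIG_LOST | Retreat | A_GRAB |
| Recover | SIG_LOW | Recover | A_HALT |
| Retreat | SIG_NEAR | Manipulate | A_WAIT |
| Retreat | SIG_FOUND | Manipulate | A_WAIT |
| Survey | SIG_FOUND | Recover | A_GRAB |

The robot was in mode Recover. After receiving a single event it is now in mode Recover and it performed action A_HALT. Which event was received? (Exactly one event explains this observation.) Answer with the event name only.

try SIG_NEAR: (Recover, SIG_NEAR) → (Standby, A_HALT)
try SIG_OK: (Recover, SIG_OK) → (Retreat, A_GRAB)
try SIG_FULL: (Recover, SIG_FULL) → (Survey, A_GRAB)
try SIG_FOUND: (Recover, SIG_FOUND) → (Standby, A_HALT)
try SIG_LOW: (Recover, SIG_LOW) → (Recover, A_HALT)  ← matches
try SIG_LOST: (Recover, SIG_LOST) → (Survey, A_GRAB)

SIG_LOW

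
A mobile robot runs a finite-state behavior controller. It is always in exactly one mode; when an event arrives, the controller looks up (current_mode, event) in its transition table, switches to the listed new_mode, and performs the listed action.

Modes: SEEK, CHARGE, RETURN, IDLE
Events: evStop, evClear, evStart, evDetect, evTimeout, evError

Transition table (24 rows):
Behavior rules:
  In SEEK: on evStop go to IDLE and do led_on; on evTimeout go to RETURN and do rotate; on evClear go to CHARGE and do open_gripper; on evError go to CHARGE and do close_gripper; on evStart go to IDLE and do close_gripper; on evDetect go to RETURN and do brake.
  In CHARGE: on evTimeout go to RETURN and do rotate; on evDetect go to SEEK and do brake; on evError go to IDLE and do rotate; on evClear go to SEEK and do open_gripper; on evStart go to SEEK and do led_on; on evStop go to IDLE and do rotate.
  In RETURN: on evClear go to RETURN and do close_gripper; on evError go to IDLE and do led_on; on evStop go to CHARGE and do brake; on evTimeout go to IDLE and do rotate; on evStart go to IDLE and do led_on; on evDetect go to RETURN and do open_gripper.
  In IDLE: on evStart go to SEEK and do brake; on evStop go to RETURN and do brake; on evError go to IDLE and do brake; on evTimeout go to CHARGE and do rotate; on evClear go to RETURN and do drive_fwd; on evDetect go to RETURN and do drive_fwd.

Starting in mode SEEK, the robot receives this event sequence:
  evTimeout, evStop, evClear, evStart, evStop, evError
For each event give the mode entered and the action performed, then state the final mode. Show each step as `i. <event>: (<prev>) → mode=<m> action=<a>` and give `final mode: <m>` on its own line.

1. evTimeout: (SEEK) → mode=RETURN action=rotate
2. evStop: (RETURN) → mode=CHARGE action=brake
3. evClear: (CHARGE) → mode=SEEK action=open_gripper
4. evStart: (SEEK) → mode=IDLE action=close_gripper
5. evStop: (IDLE) → mode=RETURN action=brake
6. evError: (RETURN) → mode=IDLE action=led_on

final mode: IDLE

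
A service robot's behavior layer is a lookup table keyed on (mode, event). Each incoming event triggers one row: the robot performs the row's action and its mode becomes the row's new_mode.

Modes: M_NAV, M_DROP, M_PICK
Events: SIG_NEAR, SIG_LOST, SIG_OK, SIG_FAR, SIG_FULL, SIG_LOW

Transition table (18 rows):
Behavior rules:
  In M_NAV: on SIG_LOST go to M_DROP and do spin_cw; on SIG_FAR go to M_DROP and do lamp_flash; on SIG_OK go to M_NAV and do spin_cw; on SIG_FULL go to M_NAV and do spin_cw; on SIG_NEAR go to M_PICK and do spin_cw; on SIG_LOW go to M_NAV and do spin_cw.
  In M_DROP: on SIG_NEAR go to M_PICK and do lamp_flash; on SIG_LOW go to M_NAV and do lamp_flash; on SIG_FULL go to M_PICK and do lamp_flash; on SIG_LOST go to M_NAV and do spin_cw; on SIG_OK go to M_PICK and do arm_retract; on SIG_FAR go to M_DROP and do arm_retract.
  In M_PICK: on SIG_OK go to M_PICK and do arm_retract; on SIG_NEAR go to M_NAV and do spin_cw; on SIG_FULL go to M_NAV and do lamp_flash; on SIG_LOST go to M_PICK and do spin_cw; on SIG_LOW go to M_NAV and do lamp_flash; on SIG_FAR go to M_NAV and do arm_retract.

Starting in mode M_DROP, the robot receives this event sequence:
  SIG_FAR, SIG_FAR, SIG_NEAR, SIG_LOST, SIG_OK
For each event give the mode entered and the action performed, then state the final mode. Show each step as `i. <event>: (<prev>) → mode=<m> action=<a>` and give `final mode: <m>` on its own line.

1. SIG_FAR: (M_DROP) → mode=M_DROP action=arm_retract
2. SIG_FAR: (M_DROP) → mode=M_DROP action=arm_retract
3. SIG_NEAR: (M_DROP) → mode=M_PICK action=lamp_flash
4. SIG_LOST: (M_PICK) → mode=M_PICK action=spin_cw
5. SIG_OK: (M_PICK) → mode=M_PICK action=arm_retract

final mode: M_PICK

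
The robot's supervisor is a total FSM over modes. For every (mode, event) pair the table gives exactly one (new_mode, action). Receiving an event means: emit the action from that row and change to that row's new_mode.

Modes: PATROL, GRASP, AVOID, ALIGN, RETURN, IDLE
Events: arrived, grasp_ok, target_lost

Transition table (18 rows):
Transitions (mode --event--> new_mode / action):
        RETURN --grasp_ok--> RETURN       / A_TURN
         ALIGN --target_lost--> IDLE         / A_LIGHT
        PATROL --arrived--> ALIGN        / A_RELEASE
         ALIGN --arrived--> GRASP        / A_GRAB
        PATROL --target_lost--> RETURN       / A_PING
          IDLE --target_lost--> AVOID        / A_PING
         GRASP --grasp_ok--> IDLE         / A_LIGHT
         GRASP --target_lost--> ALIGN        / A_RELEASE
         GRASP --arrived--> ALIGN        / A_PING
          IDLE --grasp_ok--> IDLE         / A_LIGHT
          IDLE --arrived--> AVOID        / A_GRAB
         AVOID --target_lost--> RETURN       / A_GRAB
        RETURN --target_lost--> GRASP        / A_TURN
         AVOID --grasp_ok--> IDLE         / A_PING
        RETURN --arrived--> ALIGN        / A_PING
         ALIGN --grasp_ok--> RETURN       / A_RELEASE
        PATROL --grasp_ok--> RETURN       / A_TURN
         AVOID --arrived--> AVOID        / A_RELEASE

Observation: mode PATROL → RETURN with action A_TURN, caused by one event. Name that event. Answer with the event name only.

try arrived: (PATROL, arrived) → (ALIGN, A_RELEASE)
try grasp_ok: (PATROL, grasp_ok) → (RETURN, A_TURN)  ← matches
try target_lost: (PATROL, target_lost) → (RETURN, A_PING)

grasp_ok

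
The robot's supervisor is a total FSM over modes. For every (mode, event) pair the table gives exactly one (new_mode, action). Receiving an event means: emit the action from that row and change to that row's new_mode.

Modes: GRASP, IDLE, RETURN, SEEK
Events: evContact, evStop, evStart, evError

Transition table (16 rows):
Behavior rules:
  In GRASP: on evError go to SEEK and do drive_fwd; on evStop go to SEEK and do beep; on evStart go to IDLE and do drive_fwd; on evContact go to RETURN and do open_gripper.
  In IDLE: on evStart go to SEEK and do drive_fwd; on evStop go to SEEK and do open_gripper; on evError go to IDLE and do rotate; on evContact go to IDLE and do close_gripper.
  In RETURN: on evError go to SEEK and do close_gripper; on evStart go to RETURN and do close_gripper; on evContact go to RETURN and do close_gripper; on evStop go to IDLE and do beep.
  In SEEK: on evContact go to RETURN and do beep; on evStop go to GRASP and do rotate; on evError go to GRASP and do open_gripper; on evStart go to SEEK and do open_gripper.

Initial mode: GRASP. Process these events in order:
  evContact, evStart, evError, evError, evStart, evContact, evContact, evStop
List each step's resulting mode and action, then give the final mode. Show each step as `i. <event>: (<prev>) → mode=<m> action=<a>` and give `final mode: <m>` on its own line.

final mode: SEEK

1. evContact: (GRASP) → mode=RETURN action=open_gripper
2. evStart: (RETURN) → mode=RETURN action=close_gripper
3. evError: (RETURN) → mode=SEEK action=close_gripper
4. evError: (SEEK) → mode=GRASP action=open_gripper
5. evStart: (GRASP) → mode=IDLE action=drive_fwd
6. evContact: (IDLE) → mode=IDLE action=close_gripper
7. evContact: (IDLE) → mode=IDLE action=close_gripper
8. evStop: (IDLE) → mode=SEEK action=open_gripper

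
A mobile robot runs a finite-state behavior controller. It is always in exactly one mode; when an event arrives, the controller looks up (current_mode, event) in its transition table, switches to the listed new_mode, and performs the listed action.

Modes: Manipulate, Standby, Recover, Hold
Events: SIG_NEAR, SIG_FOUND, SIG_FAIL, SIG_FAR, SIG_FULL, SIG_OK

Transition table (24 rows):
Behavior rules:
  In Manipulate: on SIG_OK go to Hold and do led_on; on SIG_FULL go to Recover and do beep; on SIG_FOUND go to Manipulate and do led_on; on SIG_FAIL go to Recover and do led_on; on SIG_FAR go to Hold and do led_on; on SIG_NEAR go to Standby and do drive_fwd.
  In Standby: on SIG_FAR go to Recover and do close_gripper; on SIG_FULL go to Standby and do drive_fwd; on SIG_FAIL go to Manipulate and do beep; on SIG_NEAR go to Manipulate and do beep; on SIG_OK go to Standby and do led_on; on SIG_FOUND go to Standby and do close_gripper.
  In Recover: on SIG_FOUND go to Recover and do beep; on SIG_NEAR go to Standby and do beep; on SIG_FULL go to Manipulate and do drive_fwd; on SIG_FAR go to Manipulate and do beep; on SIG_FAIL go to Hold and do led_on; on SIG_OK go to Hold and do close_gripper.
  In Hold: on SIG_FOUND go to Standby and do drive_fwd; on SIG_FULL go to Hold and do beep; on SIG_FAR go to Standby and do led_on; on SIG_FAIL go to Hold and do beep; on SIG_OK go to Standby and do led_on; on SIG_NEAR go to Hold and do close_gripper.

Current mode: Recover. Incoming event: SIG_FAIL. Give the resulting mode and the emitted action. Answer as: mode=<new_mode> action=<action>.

mode=Hold action=led_on

current mode = Recover; filter table to that mode:
  (Recover, SIG_FOUND) → (Recover, beep)
  (Recover, SIG_NEAR) → (Standby, beep)
  (Recover, SIG_FULL) → (Manipulate, drive_fwd)
  (Recover, SIG_FAR) → (Manipulate, beep)
  (Recover, SIG_FAIL) → (Hold, led_on)  ← event matches
  (Recover, SIG_OK) → (Hold, close_gripper)
event = SIG_FAIL selects (Hold, led_on)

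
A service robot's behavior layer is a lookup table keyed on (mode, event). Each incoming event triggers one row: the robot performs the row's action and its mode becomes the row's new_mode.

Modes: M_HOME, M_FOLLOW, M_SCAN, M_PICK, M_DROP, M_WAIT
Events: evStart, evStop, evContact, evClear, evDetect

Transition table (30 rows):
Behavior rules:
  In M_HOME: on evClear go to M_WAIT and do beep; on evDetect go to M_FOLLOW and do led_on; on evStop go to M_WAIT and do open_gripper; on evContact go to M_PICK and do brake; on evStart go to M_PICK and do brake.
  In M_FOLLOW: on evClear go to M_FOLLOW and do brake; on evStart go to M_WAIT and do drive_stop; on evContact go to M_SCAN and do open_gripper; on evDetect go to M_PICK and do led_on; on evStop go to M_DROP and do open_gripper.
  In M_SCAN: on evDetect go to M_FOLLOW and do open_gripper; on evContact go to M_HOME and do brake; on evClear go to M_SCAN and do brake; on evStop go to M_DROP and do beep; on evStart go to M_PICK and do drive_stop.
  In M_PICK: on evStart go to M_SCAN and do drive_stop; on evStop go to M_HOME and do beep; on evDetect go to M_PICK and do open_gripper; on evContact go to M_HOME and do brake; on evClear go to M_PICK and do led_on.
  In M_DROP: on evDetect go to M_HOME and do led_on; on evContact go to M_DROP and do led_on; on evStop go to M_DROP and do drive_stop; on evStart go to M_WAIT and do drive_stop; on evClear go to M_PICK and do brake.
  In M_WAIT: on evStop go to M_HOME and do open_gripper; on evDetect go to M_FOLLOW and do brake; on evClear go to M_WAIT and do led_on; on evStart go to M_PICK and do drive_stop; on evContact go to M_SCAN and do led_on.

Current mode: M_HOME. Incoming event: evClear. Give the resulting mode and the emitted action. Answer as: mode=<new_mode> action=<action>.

mode=M_WAIT action=beep

current mode = M_HOME; filter table to that mode:
  (M_HOME, evClear) → (M_WAIT, beep)  ← event matches
  (M_HOME, evDetect) → (M_FOLLOW, led_on)
  (M_HOME, evStop) → (M_WAIT, open_gripper)
  (M_HOME, evContact) → (M_PICK, brake)
  (M_HOME, evStart) → (M_PICK, brake)
event = evClear selects (M_WAIT, beep)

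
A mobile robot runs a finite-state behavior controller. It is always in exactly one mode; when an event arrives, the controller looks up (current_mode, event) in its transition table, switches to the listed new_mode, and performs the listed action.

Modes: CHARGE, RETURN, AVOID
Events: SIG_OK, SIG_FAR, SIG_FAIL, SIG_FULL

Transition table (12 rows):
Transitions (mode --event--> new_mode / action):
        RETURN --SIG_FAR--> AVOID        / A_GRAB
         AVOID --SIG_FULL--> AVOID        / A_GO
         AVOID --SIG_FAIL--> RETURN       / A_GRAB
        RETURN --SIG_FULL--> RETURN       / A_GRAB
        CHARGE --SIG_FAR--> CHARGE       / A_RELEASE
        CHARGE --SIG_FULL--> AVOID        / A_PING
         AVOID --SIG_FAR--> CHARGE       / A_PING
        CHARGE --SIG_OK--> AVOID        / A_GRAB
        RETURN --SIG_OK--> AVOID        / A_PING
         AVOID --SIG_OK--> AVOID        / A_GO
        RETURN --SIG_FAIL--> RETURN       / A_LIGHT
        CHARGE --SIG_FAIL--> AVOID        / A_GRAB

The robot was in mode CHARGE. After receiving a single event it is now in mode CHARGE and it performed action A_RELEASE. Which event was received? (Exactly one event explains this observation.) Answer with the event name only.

try SIG_OK: (CHARGE, SIG_OK) → (AVOID, A_GRAB)
try SIG_FAR: (CHARGE, SIG_FAR) → (CHARGE, A_RELEASE)  ← matches
try SIG_FAIL: (CHARGE, SIG_FAIL) → (AVOID, A_GRAB)
try SIG_FULL: (CHARGE, SIG_FULL) → (AVOID, A_PING)

SIG_FAR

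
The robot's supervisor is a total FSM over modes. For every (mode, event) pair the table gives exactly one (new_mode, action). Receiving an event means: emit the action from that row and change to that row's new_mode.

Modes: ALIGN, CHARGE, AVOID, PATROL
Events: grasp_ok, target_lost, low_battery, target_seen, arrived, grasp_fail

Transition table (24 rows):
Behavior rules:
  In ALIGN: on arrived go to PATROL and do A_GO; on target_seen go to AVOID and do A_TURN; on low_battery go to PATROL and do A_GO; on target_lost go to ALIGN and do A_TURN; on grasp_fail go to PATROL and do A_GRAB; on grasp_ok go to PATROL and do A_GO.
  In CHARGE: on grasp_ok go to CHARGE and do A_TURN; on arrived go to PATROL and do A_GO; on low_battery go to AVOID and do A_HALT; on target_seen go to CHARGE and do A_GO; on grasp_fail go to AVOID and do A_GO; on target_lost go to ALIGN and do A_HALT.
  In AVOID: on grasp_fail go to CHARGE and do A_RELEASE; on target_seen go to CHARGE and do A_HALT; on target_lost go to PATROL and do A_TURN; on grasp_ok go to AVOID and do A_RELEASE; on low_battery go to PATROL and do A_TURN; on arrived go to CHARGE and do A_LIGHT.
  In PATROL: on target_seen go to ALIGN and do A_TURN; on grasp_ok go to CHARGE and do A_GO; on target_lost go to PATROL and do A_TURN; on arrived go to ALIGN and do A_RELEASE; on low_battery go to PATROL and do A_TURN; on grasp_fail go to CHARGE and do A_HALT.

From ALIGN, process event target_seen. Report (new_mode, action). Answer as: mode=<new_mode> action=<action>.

current mode = ALIGN; filter table to that mode:
  (ALIGN, arrived) → (PATROL, A_GO)
  (ALIGN, target_seen) → (AVOID, A_TURN)  ← event matches
  (ALIGN, low_battery) → (PATROL, A_GO)
  (ALIGN, target_lost) → (ALIGN, A_TURN)
  (ALIGN, grasp_fail) → (PATROL, A_GRAB)
  (ALIGN, grasp_ok) → (PATROL, A_GO)
event = target_seen selects (AVOID, A_TURN)

mode=AVOID action=A_TURN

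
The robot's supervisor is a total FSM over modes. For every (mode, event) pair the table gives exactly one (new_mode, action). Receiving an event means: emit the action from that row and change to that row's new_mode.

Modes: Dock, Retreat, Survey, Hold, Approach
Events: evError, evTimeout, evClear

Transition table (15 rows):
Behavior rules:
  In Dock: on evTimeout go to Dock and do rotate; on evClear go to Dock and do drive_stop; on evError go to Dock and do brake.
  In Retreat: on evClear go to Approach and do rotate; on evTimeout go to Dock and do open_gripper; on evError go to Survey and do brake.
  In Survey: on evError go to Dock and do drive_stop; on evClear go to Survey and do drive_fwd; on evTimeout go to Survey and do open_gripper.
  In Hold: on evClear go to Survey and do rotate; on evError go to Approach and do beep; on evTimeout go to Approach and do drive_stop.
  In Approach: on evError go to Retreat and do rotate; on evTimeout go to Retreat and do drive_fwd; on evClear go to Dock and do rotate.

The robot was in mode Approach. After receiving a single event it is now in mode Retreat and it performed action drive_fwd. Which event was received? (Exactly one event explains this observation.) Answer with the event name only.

try evError: (Approach, evError) → (Retreat, rotate)
try evTimeout: (Approach, evTimeout) → (Retreat, drive_fwd)  ← matches
try evClear: (Approach, evClear) → (Dock, rotate)

evTimeout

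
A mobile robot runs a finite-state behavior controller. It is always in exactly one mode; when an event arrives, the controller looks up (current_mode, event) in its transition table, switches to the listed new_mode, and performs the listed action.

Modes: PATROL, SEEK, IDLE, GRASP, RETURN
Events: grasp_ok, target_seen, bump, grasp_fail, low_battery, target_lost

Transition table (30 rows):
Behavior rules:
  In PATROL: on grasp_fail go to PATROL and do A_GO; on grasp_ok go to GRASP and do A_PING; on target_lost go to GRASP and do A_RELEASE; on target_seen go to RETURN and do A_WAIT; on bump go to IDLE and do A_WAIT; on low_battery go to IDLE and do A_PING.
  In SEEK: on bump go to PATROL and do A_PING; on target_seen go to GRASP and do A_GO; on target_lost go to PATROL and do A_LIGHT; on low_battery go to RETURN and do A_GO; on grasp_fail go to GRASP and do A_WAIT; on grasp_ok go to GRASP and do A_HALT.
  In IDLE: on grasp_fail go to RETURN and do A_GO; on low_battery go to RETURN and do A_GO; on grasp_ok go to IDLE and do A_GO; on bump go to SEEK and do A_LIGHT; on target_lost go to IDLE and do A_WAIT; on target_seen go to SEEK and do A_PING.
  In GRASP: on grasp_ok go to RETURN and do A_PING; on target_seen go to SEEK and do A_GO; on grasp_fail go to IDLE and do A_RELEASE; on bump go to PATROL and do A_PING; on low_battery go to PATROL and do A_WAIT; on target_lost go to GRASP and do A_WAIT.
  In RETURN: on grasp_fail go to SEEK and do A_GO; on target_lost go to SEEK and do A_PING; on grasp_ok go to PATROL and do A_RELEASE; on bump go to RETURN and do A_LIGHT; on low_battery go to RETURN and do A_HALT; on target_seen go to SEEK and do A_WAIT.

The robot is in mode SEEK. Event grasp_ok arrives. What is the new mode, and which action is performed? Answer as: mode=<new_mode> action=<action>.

current mode = SEEK; filter table to that mode:
  (SEEK, bump) → (PATROL, A_PING)
  (SEEK, target_seen) → (GRASP, A_GO)
  (SEEK, target_lost) → (PATROL, A_LIGHT)
  (SEEK, low_battery) → (RETURN, A_GO)
  (SEEK, grasp_fail) → (GRASP, A_WAIT)
  (SEEK, grasp_ok) → (GRASP, A_HALT)  ← event matches
event = grasp_ok selects (GRASP, A_HALT)

mode=GRASP action=A_HALT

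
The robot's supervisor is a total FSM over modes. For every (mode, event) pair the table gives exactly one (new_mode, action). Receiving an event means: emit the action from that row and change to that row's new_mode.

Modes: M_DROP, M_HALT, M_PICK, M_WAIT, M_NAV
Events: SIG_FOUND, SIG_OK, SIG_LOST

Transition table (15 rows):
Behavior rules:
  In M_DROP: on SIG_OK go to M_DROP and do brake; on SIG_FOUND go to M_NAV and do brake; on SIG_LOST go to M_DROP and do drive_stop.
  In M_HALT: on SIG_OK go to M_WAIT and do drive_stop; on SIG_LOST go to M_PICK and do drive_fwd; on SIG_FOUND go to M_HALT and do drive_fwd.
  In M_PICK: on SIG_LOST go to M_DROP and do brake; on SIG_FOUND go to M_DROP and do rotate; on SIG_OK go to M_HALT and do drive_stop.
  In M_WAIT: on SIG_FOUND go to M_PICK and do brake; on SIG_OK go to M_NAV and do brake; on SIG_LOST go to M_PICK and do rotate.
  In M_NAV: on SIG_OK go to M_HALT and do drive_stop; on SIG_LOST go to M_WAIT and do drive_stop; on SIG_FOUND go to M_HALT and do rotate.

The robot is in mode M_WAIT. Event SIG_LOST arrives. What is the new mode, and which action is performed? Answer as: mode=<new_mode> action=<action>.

current mode = M_WAIT; filter table to that mode:
  (M_WAIT, SIG_FOUND) → (M_PICK, brake)
  (M_WAIT, SIG_OK) → (M_NAV, brake)
  (M_WAIT, SIG_LOST) → (M_PICK, rotate)  ← event matches
event = SIG_LOST selects (M_PICK, rotate)

mode=M_PICK action=rotate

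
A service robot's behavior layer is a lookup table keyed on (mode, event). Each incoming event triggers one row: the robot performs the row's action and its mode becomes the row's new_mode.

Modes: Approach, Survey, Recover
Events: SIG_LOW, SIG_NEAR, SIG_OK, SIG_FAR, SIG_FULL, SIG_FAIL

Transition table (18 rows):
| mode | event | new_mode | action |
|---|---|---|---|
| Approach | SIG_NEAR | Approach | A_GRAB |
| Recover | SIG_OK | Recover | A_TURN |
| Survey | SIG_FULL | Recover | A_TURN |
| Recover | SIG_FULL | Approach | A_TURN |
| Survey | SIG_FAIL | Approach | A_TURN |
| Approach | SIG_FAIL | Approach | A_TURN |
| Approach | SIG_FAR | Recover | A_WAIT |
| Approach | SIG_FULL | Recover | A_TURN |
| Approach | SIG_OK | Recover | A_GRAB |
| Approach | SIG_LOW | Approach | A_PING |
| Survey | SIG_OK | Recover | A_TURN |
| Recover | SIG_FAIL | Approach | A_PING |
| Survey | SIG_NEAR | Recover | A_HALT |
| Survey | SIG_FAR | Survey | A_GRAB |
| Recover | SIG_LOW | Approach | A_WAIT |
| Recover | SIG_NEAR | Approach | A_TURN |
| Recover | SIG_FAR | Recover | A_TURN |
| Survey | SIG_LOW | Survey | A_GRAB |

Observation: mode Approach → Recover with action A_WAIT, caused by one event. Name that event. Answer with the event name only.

SIG_FAR

try SIG_LOW: (Approach, SIG_LOW) → (Approach, A_PING)
try SIG_NEAR: (Approach, SIG_NEAR) → (Approach, A_GRAB)
try SIG_OK: (Approach, SIG_OK) → (Recover, A_GRAB)
try SIG_FAR: (Approach, SIG_FAR) → (Recover, A_WAIT)  ← matches
try SIG_FULL: (Approach, SIG_FULL) → (Recover, A_TURN)
try SIG_FAIL: (Approach, SIG_FAIL) → (Approach, A_TURN)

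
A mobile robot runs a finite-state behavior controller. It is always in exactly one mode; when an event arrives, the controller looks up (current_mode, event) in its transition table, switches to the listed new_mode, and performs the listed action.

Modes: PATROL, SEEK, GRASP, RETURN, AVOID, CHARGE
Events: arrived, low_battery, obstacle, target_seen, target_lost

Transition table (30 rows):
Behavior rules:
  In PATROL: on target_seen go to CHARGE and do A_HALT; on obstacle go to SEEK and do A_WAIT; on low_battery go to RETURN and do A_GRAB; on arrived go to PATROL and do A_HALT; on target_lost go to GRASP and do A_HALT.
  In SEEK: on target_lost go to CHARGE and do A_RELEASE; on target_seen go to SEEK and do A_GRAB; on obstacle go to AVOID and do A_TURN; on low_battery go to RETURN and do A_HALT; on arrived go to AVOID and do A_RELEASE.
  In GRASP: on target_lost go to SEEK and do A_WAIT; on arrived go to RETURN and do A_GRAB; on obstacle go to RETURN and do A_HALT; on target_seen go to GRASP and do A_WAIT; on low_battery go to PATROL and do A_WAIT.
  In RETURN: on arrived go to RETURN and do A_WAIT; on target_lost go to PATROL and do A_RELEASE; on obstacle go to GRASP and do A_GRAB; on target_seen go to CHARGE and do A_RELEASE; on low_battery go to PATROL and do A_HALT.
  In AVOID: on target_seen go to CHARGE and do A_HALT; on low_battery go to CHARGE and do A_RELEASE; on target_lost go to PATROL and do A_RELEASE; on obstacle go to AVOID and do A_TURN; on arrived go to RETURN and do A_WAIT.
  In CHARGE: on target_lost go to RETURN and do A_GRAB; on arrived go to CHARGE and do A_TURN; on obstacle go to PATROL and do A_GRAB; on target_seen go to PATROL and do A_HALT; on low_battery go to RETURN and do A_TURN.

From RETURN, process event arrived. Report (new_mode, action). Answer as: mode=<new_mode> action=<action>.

current mode = RETURN; filter table to that mode:
  (RETURN, arrived) → (RETURN, A_WAIT)  ← event matches
  (RETURN, target_lost) → (PATROL, A_RELEASE)
  (RETURN, obstacle) → (GRASP, A_GRAB)
  (RETURN, target_seen) → (CHARGE, A_RELEASE)
  (RETURN, low_battery) → (PATROL, A_HALT)
event = arrived selects (RETURN, A_WAIT)

mode=RETURN action=A_WAIT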